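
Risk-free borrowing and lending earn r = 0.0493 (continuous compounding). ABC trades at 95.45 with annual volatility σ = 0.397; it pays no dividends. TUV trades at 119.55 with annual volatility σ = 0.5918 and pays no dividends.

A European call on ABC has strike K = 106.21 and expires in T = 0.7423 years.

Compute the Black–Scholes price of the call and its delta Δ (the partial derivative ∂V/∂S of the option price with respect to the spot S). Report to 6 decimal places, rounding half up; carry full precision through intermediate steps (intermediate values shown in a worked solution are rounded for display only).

σ√T = 0.397·√0.7423 = 0.342043
d₁ = (ln(S/K) + (r+σ²/2)T) / (σ√T) = (ln(95.45/106.21) + (0.0493+0.397²/2)·0.7423) / 0.342043 = (-0.106816 + 0.095092) / 0.342043 = -0.034276
d₂ = d₁ − σ√T = -0.034276 − 0.342043 = -0.376318
e^{−rT} = 0.964066
N(d₁) = 0.486329,  N(d₂) = 0.353340
Call price V = S·N(d₁) − K·e^{−rT}·N(d₂) = 46.420070 − 36.179720 = 10.240350
Δ = N(d₁) = 0.486329

price = 10.240350
Δ = 0.486329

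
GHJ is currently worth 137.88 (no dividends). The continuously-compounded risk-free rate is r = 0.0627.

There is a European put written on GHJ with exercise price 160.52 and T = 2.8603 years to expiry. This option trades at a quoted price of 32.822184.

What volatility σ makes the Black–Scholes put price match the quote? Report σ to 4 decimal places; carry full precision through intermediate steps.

sigma = 0.3842

At σ = 0.3842 the Black–Scholes value reproduces the quote:
σ√T = 0.3842·√2.8603 = 0.649775
d₁ = (ln(S/K) + (r+σ²/2)T) / (σ√T) = (ln(137.88/160.52) + (0.0627+0.3842²/2)·2.8603) / 0.649775 = (-0.152035 + 0.390445) / 0.649775 = 0.366911
d₂ = d₁ − σ√T = 0.366911 − 0.649775 = -0.282864
e^{−rT} = 0.835821
N(−d₁) = 0.356843,  N(−d₂) = 0.611359
V = K·e^{−rT}·N(−d₂) − S·N(−d₁) = 82.023636 − 49.201452 = 32.822184 (the quoted price), and the Black–Scholes price is strictly increasing in σ, so σ is unique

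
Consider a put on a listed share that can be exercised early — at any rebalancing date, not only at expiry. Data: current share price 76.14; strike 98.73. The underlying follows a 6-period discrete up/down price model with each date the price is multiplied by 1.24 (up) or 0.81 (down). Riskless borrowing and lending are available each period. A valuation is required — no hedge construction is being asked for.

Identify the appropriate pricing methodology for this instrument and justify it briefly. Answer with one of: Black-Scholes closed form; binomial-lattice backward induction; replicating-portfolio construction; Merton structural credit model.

framework: binomial-lattice backward induction

Key observation: early exercise of the strike-98.73 put must be checked at each of the 6 dates (spot 76.14), which forces a node-by-node comparison of intrinsic and continuation value backward from expiry.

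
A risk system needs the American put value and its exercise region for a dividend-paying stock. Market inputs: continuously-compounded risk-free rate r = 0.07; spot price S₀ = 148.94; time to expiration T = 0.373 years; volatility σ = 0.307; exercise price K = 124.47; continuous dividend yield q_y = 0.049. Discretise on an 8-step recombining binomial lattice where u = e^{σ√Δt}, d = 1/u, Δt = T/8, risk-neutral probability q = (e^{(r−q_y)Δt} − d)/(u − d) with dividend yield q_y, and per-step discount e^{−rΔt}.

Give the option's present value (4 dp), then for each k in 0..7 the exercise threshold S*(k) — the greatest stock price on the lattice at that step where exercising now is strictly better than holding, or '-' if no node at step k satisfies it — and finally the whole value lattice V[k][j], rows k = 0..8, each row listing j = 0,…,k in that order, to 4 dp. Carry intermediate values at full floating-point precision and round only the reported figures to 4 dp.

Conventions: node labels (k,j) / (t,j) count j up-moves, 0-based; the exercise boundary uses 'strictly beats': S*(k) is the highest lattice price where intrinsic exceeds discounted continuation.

price = 2.1753
boundary = - - - - - - 100.0634 106.9214
tree:
2.1753
3.5028 0.8126
5.5207 1.4328 0.1747
8.4763 2.4913 0.3442 0.0000
12.5996 4.2551 0.6781 0.0000 0.0000
17.9856 7.0960 1.3361 0.0000 0.0000 0.0000
24.4066 11.4440 2.6326 0.0000 0.0000 0.0000 0.0000
30.8247 17.5486 5.1872 0.0000 0.0000 0.0000 0.0000 0.0000
36.8312 24.4066 10.2206 0.0000 0.0000 0.0000 0.0000 0.0000 0.0000

Δt=0.04662  u=1.06854  d=0.93586  q=0.49082  discount=0.99674
step 8 (expiry): payoffs max(K−S,0) = 36.8312 24.4066 10.2206 0.0000 0.0000 0.0000 0.0000 0.0000 0.0000
step 7: (k=7,j=0): S=93.6453, K−S=30.8247, hold=30.6329 ⇒ V=30.8247 exercise | (k=7,j=1): S=106.9214, K−S=17.5486, hold=17.3870 ⇒ V=17.5486 exercise | (k=7,j=2): S=122.0796, K−S=2.3904, hold=5.1872 ⇒ V=5.1872 continue | (k=7,j=3): S=139.3869, K−S=0.0000, hold=0.0000 ⇒ V=0.0000 continue | (k=7,j=4): S=159.1478, K−S=0.0000, hold=0.0000 ⇒ V=0.0000 continue | (k=7,j=5): S=181.7103, K−S=0.0000, hold=0.0000 ⇒ V=0.0000 continue | (k=7,j=6): S=207.4714, K−S=0.0000, hold=0.0000 ⇒ V=0.0000 continue | (k=7,j=7): S=236.8846, K−S=0.0000, hold=0.0000 ⇒ V=0.0000 continue  boundary S*=106.9214
step 6: (k=6,j=0): S=100.0634, K−S=24.4066, hold=24.2294 ⇒ V=24.4066 exercise | (k=6,j=1): S=114.2494, K−S=10.2206, hold=11.4440 ⇒ V=11.4440 continue | (k=6,j=2): S=130.4466, K−S=0.0000, hold=2.6326 ⇒ V=2.6326 continue | (k=6,j=3): S=148.9400, K−S=0.0000, hold=0.0000 ⇒ V=0.0000 continue | (k=6,j=4): S=170.0553, K−S=0.0000, hold=0.0000 ⇒ V=0.0000 continue | (k=6,j=5): S=194.1640, K−S=0.0000, hold=0.0000 ⇒ V=0.0000 continue | (k=6,j=6): S=221.6907, K−S=0.0000, hold=0.0000 ⇒ V=0.0000 continue  boundary S*=100.0634
step 5: (k=5,j=0): S=106.9214, K−S=17.5486, hold=17.9856 ⇒ V=17.9856 continue | (k=5,j=1): S=122.0796, K−S=2.3904, hold=7.0960 ⇒ V=7.0960 continue | (k=5,j=2): S=139.3869, K−S=0.0000, hold=1.3361 ⇒ V=1.3361 continue | (k=5,j=3): S=159.1478, K−S=0.0000, hold=0.0000 ⇒ V=0.0000 continue | (k=5,j=4): S=181.7103, K−S=0.0000, hold=0.0000 ⇒ V=0.0000 continue | (k=5,j=5): S=207.4714, K−S=0.0000, hold=0.0000 ⇒ V=0.0000 continue  boundary S*=-
step 4: (k=4,j=0): S=114.2494, K−S=10.2206, hold=12.5996 ⇒ V=12.5996 continue | (k=4,j=1): S=130.4466, K−S=0.0000, hold=4.2551 ⇒ V=4.2551 continue | (k=4,j=2): S=148.9400, K−S=0.0000, hold=0.6781 ⇒ V=0.6781 continue | (k=4,j=3): S=170.0553, K−S=0.0000, hold=0.0000 ⇒ V=0.0000 continue | (k=4,j=4): S=194.1640, K−S=0.0000, hold=0.0000 ⇒ V=0.0000 continue  boundary S*=-
step 3: (k=3,j=0): S=122.0796, K−S=2.3904, hold=8.4763 ⇒ V=8.4763 continue | (k=3,j=1): S=139.3869, K−S=0.0000, hold=2.4913 ⇒ V=2.4913 continue | (k=3,j=2): S=159.1478, K−S=0.0000, hold=0.3442 ⇒ V=0.3442 continue | (k=3,j=3): S=181.7103, K−S=0.0000, hold=0.0000 ⇒ V=0.0000 continue  boundary S*=-
step 2: (k=2,j=0): S=130.4466, K−S=0.0000, hold=5.5207 ⇒ V=5.5207 continue | (k=2,j=1): S=148.9400, K−S=0.0000, hold=1.4328 ⇒ V=1.4328 continue | (k=2,j=2): S=170.0553, K−S=0.0000, hold=0.1747 ⇒ V=0.1747 continue  boundary S*=-
step 1: (k=1,j=0): S=139.3869, K−S=0.0000, hold=3.5028 ⇒ V=3.5028 continue | (k=1,j=1): S=159.1478, K−S=0.0000, hold=0.8126 ⇒ V=0.8126 continue  boundary S*=-
step 0: (k=0,j=0): S=148.9400, K−S=0.0000, hold=2.1753 ⇒ V=2.1753 continue  boundary S*=-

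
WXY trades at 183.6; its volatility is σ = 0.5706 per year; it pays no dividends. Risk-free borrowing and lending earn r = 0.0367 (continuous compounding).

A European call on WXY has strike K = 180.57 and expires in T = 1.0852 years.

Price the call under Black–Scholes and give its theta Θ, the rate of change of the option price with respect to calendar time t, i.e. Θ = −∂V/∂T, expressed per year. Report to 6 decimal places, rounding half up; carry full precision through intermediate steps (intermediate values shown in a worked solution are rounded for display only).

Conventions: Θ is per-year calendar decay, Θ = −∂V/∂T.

price = 46.950428
Θ = -21.248787

σ√T = 0.5706·√1.0852 = 0.594411
d₁ = (ln(S/K) + (r+σ²/2)T) / (σ√T) = (ln(183.6/180.57) + (0.0367+0.5706²/2)·1.0852) / 0.594411 = (0.016641 + 0.216489) / 0.594411 = 0.392203
d₂ = d₁ − σ√T = 0.392203 − 0.594411 = -0.202207
e^{−rT} = 0.960956
N(d₁) = 0.652546,  N(d₂) = 0.419877
Call price V = S·N(d₁) − K·e^{−rT}·N(d₂) = 119.807447 − 72.857019 = 46.950428
φ(d₁) = (1/√(2π))·e^{−d₁²/2} = 0.369409
Θ = −S·φ(d₁)·σ/(2√T) − r·K·e^{−rT}·N(d₂) = −18.574934 − 2.673853 = -21.248787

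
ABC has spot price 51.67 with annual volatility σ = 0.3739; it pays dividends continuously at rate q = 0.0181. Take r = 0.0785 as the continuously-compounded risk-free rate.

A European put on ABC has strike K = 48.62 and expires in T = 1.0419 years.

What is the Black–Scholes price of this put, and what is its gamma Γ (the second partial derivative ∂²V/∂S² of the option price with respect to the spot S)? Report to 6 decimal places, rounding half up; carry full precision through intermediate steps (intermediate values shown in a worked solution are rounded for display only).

price = 4.646986
Γ = 0.017386

σ√T = 0.3739·√1.0419 = 0.381653
d₁ = (ln(S/K) + (r−q+σ²/2)T) / (σ√T) = (ln(51.67/48.62) + (0.0785−0.0181+0.3739²/2)·1.0419) / 0.381653 = (0.060842 + 0.135760) / 0.381653 = 0.515135
d₂ = d₁ − σ√T = 0.515135 − 0.381653 = 0.133482
e^{−rT} = 0.921466
e^{−qT} = 0.981318
N(−d₁) = 0.303229,  N(−d₂) = 0.446906
Put price V = K·e^{−rT}·N(−d₂) − S·e^{−qT}·N(−d₁) = 20.022152 − 15.375165 = 4.646986
φ(d₁) = (1/√(2π))·e^{−d₁²/2} = 0.349371
Γ = e^{−qT}·φ(d₁) / (S·σ·√T) = 0.017386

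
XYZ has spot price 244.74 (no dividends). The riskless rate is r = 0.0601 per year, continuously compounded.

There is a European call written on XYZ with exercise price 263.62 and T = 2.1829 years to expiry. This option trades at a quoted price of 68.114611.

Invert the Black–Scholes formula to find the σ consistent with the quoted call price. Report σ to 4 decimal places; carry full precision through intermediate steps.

sigma = 0.4436

At σ = 0.4436 the Black–Scholes value reproduces the quote:
σ√T = 0.4436·√2.1829 = 0.655403
d₁ = (ln(S/K) + (r+σ²/2)T) / (σ√T) = (ln(244.74/263.62) + (0.0601+0.4436²/2)·2.1829) / 0.655403 = (-0.074312 + 0.345969) / 0.655403 = 0.414488
d₂ = d₁ − σ√T = 0.414488 − 0.655403 = -0.240915
e^{−rT} = 0.877049
N(d₁) = 0.660742,  N(d₂) = 0.404810
V = S·N(d₁) − K·e^{−rT}·N(d₂) = 161.709894 − 93.595283 = 68.114611 (the observed quote) — the price is monotone increasing in volatility, hence this σ is the only solution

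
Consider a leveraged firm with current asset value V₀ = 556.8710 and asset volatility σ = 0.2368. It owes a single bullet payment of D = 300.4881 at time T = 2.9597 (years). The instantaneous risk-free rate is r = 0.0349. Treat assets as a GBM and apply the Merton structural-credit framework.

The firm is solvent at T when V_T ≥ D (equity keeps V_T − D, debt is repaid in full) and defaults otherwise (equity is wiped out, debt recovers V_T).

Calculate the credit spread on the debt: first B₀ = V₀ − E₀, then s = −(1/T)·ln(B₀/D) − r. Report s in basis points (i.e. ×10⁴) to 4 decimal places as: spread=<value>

spread=30.1818

With assets at 556.8710 and a single debt payment of 300.4881 at 2.9597 years:
d₁ = [ln(V₀/D) + (r + σ²/2)T] / (σ√T)
   = [ln(556.8710/300.4881) + (0.0349 + 0.5·0.2368²)·2.9597] / (0.2368·√2.9597)
   = [0.616925 + 0.186275] / 0.407385 = 1.971598
d₂ = d₁ − σ√T = 1.971598 − 0.407385 = 1.564213
N(d₁) = 0.975672,  N(d₂) = 0.941116,  e^(−rT) = 0.901862
E₀ = V₀·N(d₁) − D·e^(−rT)·N(d₂)
   = 556.8710·0.975672 − 300.4881·0.901862·0.941116 = 288.282167
B₀ = V₀ − E₀ = 556.8710 − 288.282167 = 268.588833
spread = −(1/T)·ln(B₀/D) − r = −(1/2.9597)·ln(268.588833/300.4881) − 0.0349 = 0.00301818
in basis points: 0.00301818 × 10⁴ = 30.1818 bp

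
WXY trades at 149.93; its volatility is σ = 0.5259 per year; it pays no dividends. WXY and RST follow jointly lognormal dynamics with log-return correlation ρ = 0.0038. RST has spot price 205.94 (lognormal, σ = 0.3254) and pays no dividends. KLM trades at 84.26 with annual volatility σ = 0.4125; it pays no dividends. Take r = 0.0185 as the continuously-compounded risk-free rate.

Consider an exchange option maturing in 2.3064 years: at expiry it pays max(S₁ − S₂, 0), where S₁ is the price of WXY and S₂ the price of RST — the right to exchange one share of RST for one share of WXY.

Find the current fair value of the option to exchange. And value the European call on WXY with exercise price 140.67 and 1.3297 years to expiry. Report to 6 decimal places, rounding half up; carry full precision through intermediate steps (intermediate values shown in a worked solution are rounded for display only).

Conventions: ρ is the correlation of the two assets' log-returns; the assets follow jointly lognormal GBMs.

exchange price = 39.541524
price(WXY call K=140.67) = 40.904231

σ_eff = √(σ₁² + σ₂² − 2ρσ₁σ₂) = √(0.5259² + 0.3254² − 2·0.0038·0.5259·0.3254) = 0.617378
d₁ = (ln(S₁/S₂) + (q₂ − q₁ + σ_eff²/2)T) / (σ_eff√T) = (ln(149.93/205.94) + (0.0 − 0.0 + 0.190578)·2.3064) / 0.937602 = 0.130260
d₂ = d₁ − σ_eff√T = 0.130260 − 0.937602 = -0.807342
N(d₁) = 0.551820,  N(d₂) = 0.209735
V = S₁·e^{−q₁T}·N(d₁) − S₂·e^{−q₂T}·N(d₂) = 82.734323 − 43.192798 = 39.541524
[vanilla: WXY call K=140.67]
σ√T = 0.5259·√1.3297 = 0.606429
d₁ = (ln(S/K) + (r+σ²/2)T) / (σ√T) = (ln(149.93/140.67) + (0.0185+0.5259²/2)·1.3297) / 0.606429 = (0.063752 + 0.208478) / 0.606429 = 0.448906
d₂ = d₁ − σ√T = 0.448906 − 0.606429 = -0.157524
e^{−rT} = 0.975701
N(d₁) = 0.673250,  N(d₂) = 0.437416
price = S·N(d₁) − K·e^{−rT}·N(d₂) = 100.940386 − 60.036155 = 40.904231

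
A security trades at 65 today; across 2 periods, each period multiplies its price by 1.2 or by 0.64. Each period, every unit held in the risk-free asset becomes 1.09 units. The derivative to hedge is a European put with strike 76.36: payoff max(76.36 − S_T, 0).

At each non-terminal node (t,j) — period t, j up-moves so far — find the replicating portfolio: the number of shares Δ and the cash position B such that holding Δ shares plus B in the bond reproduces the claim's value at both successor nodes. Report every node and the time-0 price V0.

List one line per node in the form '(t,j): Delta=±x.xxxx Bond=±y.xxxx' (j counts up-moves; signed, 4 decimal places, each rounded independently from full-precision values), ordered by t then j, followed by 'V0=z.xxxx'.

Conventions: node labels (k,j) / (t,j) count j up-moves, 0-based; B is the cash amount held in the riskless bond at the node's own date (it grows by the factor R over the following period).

(0,0): Delta=-0.6508 Bond=50.9447
(1,0): Delta=-1.0000 Bond=70.0550
(1,1): Delta=-0.6053 Bond=51.9790
V0=8.6405

The replicating-portfolio and risk-neutral prices coincide; use p* = (1.09−0.64)/(1.2−0.64) = 0.8036 for the latter.
At maturity the claim pays: V(2,0)=49.7360, V(2,1)=26.4400, V(2,2)=0.0000
Node (1,0) S=41.6000: V=(p*·26.4400+(1−p*)·49.7360)/1.09=28.4550; Δ=(26.4400−49.7360)/(49.9200−26.6240)=-1.0000; B=V−Δ·S=70.0550
Node (1,1) S=78.0000: V=(p*·0.0000+(1−p*)·26.4400)/1.09=4.7647; Δ=(0.0000−26.4400)/(93.6000−49.9200)=-0.6053; B=V−Δ·S=51.9790
Node (0,0) S=65.0000: V=(p*·4.7647+(1−p*)·28.4550)/1.09=8.6405; Δ=(4.7647−28.4550)/(78.0000−41.6000)=-0.6508; B=V−Δ·S=50.9447
Verification: the root portfolio costs Δ(0,0)·S0 + B(0,0) = 8.6405, matching V0.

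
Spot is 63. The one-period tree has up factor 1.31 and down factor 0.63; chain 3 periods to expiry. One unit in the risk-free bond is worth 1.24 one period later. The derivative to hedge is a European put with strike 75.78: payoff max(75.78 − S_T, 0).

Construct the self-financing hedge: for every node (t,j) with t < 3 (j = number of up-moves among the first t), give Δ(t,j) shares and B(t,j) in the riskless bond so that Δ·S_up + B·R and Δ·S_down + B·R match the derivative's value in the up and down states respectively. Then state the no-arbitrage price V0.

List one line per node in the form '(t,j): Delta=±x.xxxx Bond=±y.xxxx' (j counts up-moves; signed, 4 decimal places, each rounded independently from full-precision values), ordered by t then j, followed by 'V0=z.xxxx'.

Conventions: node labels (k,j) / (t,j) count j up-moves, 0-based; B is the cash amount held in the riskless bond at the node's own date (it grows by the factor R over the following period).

The replicating-portfolio and risk-neutral prices coincide; use p* = (1.24−0.63)/(1.31−0.63) = 0.8971 for the latter.
Expiry values: V(3,0)=60.0270, V(3,1)=43.0238, V(3,2)=7.6680, V(3,3)=0.0000
  t=2,j=0: stock 25.0047 → up 32.7562 (V=43.0238), down 15.7530 (V=60.0270). Price 36.1082; hedge Δ=-1.0000, bond B=61.1129.
  t=2,j=1: stock 51.9939 → up 68.1120 (V=7.6680), down 32.7562 (V=43.0238). Price 9.1190; hedge Δ=-1.0000, bond B=61.1129.
  t=2,j=2: stock 108.1143 → up 141.6297 (V=0.0000), down 68.1120 (V=7.6680). Price 0.6366; hedge Δ=-0.1043, bond B=11.9130.
  t=1,j=0: stock 39.6900 → up 51.9939 (V=9.1190), down 25.0047 (V=36.1082). Price 9.5946; hedge Δ=-1.0000, bond B=49.2846.
  t=1,j=1: stock 82.5300 → up 108.1143 (V=0.6366), down 51.9939 (V=9.1190). Price 1.2176; hedge Δ=-0.1511, bond B=13.6917.
  t=0,j=0: stock 63.0000 → up 82.5300 (V=1.2176), down 39.6900 (V=9.5946). Price 1.6773; hedge Δ=-0.1955, bond B=13.9965.
Sanity check at the root: Δ(0,0)·S0 + B(0,0) reproduces V0 = 1.6773.

(0,0): Delta=-0.1955 Bond=13.9965
(1,0): Delta=-1.0000 Bond=49.2846
(1,1): Delta=-0.1511 Bond=13.6917
(2,0): Delta=-1.0000 Bond=61.1129
(2,1): Delta=-1.0000 Bond=61.1129
(2,2): Delta=-0.1043 Bond=11.9130
V0=1.6773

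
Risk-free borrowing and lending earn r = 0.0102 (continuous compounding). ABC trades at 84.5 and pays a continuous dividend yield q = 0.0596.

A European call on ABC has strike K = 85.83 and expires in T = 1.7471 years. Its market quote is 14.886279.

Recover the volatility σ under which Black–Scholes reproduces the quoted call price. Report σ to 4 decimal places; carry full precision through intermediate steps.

At σ = 0.4486 the Black–Scholes value reproduces the quote:
σ√T = 0.4486·√1.7471 = 0.592950
d₁ = (ln(S/K) + (r−q+σ²/2)T) / (σ√T) = (ln(84.5/85.83) + (0.0102−0.0596+0.4486²/2)·1.7471) / 0.592950 = (-0.015617 + 0.089488) / 0.592950 = 0.124582
d₂ = d₁ − σ√T = 0.124582 − 0.592950 = -0.468368
e^{−rT} = 0.982337
e^{−qT} = 0.901111
N(d₁) = 0.549573,  N(d₂) = 0.319761
V = S·e^{−qT}·N(d₁) − K·e^{−rT}·N(d₂) = 41.846599 − 26.960320 = 14.886279 (matching the quote); vega is positive throughout, so no other σ reproduces this price

sigma = 0.4486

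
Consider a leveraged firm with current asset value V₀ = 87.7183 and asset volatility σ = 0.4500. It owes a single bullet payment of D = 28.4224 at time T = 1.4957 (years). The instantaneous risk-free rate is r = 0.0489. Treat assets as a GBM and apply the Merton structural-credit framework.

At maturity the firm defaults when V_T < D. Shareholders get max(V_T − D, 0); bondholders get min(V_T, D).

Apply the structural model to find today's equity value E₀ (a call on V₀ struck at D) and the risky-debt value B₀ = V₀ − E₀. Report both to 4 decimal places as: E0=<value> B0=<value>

Work the structural quantities from V₀ = 87.7183 against face 28.4224:
d₁ = [ln(V₀/D) + (r + σ²/2)T] / (σ√T)
   = [ln(87.7183/28.4224) + (0.0489 + 0.5·0.4500²)·1.4957] / (0.4500·√1.4957)
   = [1.126953 + 0.224579] / 0.550345 = 2.455793
d₂ = d₁ − σ√T = 2.455793 − 0.550345 = 1.905448
N(d₁) = 0.992971,  N(d₂) = 0.971639,  e^(−rT) = 0.929471
E₀ = V₀·N(d₁) − D·e^(−rT)·N(d₂)
   = 87.7183·0.992971 − 28.4224·0.929471·0.971639 = 61.433192
B₀ = V₀ − E₀ = 87.7183 − 61.433192 = 26.285108

E0=61.4332 B0=26.2851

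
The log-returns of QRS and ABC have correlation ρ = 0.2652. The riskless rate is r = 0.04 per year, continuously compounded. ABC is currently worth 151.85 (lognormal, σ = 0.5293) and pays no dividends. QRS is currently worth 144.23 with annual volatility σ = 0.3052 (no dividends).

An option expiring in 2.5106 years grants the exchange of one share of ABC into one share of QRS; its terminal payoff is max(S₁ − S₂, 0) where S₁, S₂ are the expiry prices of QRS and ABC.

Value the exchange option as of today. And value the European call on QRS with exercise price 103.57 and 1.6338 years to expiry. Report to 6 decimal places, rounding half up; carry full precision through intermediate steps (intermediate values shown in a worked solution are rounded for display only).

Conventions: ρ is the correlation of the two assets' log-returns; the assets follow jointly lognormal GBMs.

exchange price = 44.990987
price(QRS call K=103.57) = 50.893128

σ_eff = √(σ₁² + σ₂² − 2ρσ₁σ₂) = √(0.3052² + 0.5293² − 2·0.2652·0.3052·0.5293) = 0.536305
d₁ = (ln(S₁/S₂) + (q₂ − q₁ + σ_eff²/2)T) / (σ_eff√T) = (ln(144.23/151.85) + (0.0 − 0.0 + 0.143812)·2.5106) / 0.849769 = 0.364299
d₂ = d₁ − σ_eff√T = 0.364299 − 0.849769 = -0.485470
N(d₁) = 0.642183,  N(d₂) = 0.313671
V = S₁·e^{−q₁T}·N(d₁) − S₂·e^{−q₂T}·N(d₂) = 92.621986 − 47.630998 = 44.990987
[vanilla: QRS call K=103.57]
σ√T = 0.3052·√1.6338 = 0.390107
d₁ = (ln(S/K) + (r+σ²/2)T) / (σ√T) = (ln(144.23/103.57) + (0.04+0.3052²/2)·1.6338) / 0.390107 = (0.331162 + 0.141444) / 0.390107 = 1.211476
d₂ = d₁ − σ√T = 1.211476 − 0.390107 = 0.821368
e^{−rT} = 0.936738
N(d₁) = 0.887143,  N(d₂) = 0.794282
price = S·N(d₁) − K·e^{−rT}·N(d₂) = 127.952693 − 77.059565 = 50.893128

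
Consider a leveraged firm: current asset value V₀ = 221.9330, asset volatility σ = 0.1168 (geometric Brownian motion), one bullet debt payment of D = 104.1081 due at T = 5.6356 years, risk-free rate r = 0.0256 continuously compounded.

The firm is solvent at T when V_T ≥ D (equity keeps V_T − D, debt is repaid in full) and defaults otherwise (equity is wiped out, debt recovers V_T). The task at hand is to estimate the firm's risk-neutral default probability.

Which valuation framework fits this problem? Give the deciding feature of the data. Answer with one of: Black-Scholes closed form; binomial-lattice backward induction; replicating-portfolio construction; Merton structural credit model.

Key observation: a levered firm with one bullet debt due at 5.6356 years is the canonical structural-credit setup: equity is a call on the firm's assets struck at the face value.

framework: Merton structural credit model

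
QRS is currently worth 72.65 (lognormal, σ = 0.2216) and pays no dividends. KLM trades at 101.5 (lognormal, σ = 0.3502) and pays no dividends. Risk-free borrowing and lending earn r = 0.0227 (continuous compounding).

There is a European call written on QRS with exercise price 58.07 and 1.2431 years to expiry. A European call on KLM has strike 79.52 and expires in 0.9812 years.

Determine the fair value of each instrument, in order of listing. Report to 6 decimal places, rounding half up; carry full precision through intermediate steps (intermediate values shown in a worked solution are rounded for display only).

[QRS call K=58.07]
σ√T = 0.2216·√1.2431 = 0.247072
d₁ = (ln(S/K) + (r+σ²/2)T) / (σ√T) = (ln(72.65/58.07) + (0.0227+0.2216²/2)·1.2431) / 0.247072 = (0.224004 + 0.058741) / 0.247072 = 1.144384
d₂ = d₁ − σ√T = 1.144384 − 0.247072 = 0.897312
e^{−rT} = 0.972176
N(d₁) = 0.873768,  N(d₂) = 0.815224
price = S·N(d₁) − K·e^{−rT}·N(d₂) = 63.479230 − 46.022864 = 17.456366
[KLM call K=79.52]
σ√T = 0.3502·√0.9812 = 0.346893
d₁ = (ln(S/K) + (r+σ²/2)T) / (σ√T) = (ln(101.5/79.52) + (0.0227+0.3502²/2)·0.9812) / 0.346893 = (0.244050 + 0.082440) / 0.346893 = 0.941187
d₂ = d₁ − σ√T = 0.941187 − 0.346893 = 0.594294
e^{−rT} = 0.977973
N(d₁) = 0.826695,  N(d₂) = 0.723842
price = S·N(d₁) − K·e^{−rT}·N(d₂) = 83.909589 − 56.292073 = 27.617516

price(QRS call K=58.07) = 17.456366
price(KLM call K=79.52) = 27.617516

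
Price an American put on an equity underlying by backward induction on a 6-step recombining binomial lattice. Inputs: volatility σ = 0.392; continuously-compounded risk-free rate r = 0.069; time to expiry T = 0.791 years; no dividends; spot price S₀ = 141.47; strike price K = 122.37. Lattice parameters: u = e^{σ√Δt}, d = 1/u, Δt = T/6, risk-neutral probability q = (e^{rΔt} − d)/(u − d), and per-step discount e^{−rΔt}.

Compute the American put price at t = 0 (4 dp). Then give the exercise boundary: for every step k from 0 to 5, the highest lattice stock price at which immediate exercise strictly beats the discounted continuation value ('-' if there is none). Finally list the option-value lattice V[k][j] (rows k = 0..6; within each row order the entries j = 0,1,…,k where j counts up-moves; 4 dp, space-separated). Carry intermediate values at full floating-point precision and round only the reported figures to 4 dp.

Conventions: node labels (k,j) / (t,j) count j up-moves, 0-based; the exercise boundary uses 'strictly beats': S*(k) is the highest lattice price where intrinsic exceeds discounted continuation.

params: Δt=0.13183 u=1.15296 d=0.86733 q=0.49647 e^(-rΔt)=0.99094
t_6 payoffs: 62.1441 42.3109 15.9465 0.0000 0.0000 0.0000 0.0000
t_5: node(5,0) S=69.4380 payoff=52.9320 vs cont=51.8239 → 52.9320 [stop]  node(5,1) S=92.3047 payoff=30.0653 vs cont=28.9572 → 30.0653 [stop]  node(5,2) S=122.7018 payoff=0.0000 vs cont=7.9568 → 7.9568 [wait]  node(5,3) S=163.1090 payoff=0.0000 vs cont=0.0000 → 0.0000 [wait]  node(5,4) S=216.8227 payoff=0.0000 vs cont=0.0000 → 0.0000 [wait]  node(5,5) S=288.2250 payoff=0.0000 vs cont=0.0000 → 0.0000 [wait]  ⇒ S*(5)=92.3047
t_4: node(4,0) S=80.0591 payoff=42.3109 vs cont=41.2028 → 42.3109 [stop]  node(4,1) S=106.4235 payoff=15.9465 vs cont=18.9162 → 18.9162 [wait]  node(4,2) S=141.4700 payoff=0.0000 vs cont=3.9702 → 3.9702 [wait]  node(4,3) S=188.0578 payoff=0.0000 vs cont=0.0000 → 0.0000 [wait]  node(4,4) S=249.9874 payoff=0.0000 vs cont=0.0000 → 0.0000 [wait]  ⇒ S*(4)=80.0591
t_3: node(3,0) S=92.3047 payoff=30.0653 vs cont=30.4182 → 30.4182 [wait]  node(3,1) S=122.7018 payoff=0.0000 vs cont=11.3919 → 11.3919 [wait]  node(3,2) S=163.1090 payoff=0.0000 vs cont=1.9810 → 1.9810 [wait]  node(3,3) S=216.8227 payoff=0.0000 vs cont=0.0000 → 0.0000 [wait]  ⇒ S*(3)=-
t_2: node(2,0) S=106.4235 payoff=15.9465 vs cont=20.7823 → 20.7823 [wait]  node(2,1) S=141.4700 payoff=0.0000 vs cont=6.6588 → 6.6588 [wait]  node(2,2) S=188.0578 payoff=0.0000 vs cont=0.9885 → 0.9885 [wait]  ⇒ S*(2)=-
t_1: node(1,0) S=122.7018 payoff=0.0000 vs cont=13.6457 → 13.6457 [wait]  node(1,1) S=163.1090 payoff=0.0000 vs cont=3.8089 → 3.8089 [wait]  ⇒ S*(1)=-
t_0: node(0,0) S=141.4700 payoff=0.0000 vs cont=8.6827 → 8.6827 [wait]  ⇒ S*(0)=-

price = 8.6827
boundary = - - - - 80.0591 92.3047
tree:
8.6827
13.6457 3.8089
20.7823 6.6588 0.9885
30.4182 11.3919 1.9810 0.0000
42.3109 18.9162 3.9702 0.0000 0.0000
52.9320 30.0653 7.9568 0.0000 0.0000 0.0000
62.1441 42.3109 15.9465 0.0000 0.0000 0.0000 0.0000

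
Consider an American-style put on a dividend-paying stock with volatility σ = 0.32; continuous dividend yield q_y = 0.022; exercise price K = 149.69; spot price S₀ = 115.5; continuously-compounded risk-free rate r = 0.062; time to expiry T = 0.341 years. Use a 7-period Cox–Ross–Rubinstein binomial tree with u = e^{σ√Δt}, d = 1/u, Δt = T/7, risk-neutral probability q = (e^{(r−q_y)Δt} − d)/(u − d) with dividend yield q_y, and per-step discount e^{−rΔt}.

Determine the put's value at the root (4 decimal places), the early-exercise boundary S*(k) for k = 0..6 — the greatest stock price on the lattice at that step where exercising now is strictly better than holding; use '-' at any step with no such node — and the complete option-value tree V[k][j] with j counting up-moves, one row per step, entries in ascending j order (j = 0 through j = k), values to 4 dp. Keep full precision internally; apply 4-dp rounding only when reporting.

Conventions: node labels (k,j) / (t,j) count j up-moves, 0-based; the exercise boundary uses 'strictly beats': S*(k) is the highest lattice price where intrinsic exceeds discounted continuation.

params: Δt=0.04871 u=1.07318 d=0.93181 q=0.49615 e^(-rΔt)=0.99698
t_7 payoffs: 79.2421 68.5538 56.2438 42.0661 25.7375 6.9314 0.0000 0.0000
t_6: node(6,0) S=75.6034 payoff=74.0866 vs cont=73.7162 → 74.0866 [stop]  node(6,1) S=87.0739 payoff=62.6161 vs cont=62.2579 → 62.6161 [stop]  node(6,2) S=100.2848 payoff=49.4052 vs cont=49.0612 → 49.4052 [stop]  node(6,3) S=115.5000 payoff=34.1900 vs cont=33.8623 → 34.1900 [stop]  node(6,4) S=133.0237 payoff=16.6663 vs cont=16.3574 → 16.6663 [stop]  node(6,5) S=153.2060 payoff=0.0000 vs cont=3.4819 → 3.4819 [wait]  node(6,6) S=176.4504 payoff=0.0000 vs cont=0.0000 → 0.0000 [wait]  ⇒ S*(6)=133.0237
t_5: node(5,0) S=81.1362 payoff=68.5538 vs cont=68.1893 → 68.5538 [stop]  node(5,1) S=93.4462 payoff=56.2438 vs cont=55.8925 → 56.2438 [stop]  node(5,2) S=107.6239 payoff=42.0661 vs cont=41.7300 → 42.0661 [stop]  node(5,3) S=123.9525 payoff=25.7375 vs cont=25.4188 → 25.7375 [stop]  node(5,4) S=142.7586 payoff=6.9314 vs cont=10.0944 → 10.0944 [wait]  node(5,5) S=164.4179 payoff=0.0000 vs cont=1.7491 → 1.7491 [wait]  ⇒ S*(5)=123.9525
t_4: node(4,0) S=87.0739 payoff=62.6161 vs cont=62.2579 → 62.6161 [stop]  node(4,1) S=100.2848 payoff=49.4052 vs cont=49.0612 → 49.4052 [stop]  node(4,2) S=115.5000 payoff=34.1900 vs cont=33.8623 → 34.1900 [stop]  node(4,3) S=133.0237 payoff=16.6663 vs cont=17.9220 → 17.9220 [wait]  node(4,4) S=153.2060 payoff=0.0000 vs cont=5.9359 → 5.9359 [wait]  ⇒ S*(4)=115.5000
t_3: node(3,0) S=93.4462 payoff=56.2438 vs cont=55.8925 → 56.2438 [stop]  node(3,1) S=107.6239 payoff=42.0661 vs cont=41.7300 → 42.0661 [stop]  node(3,2) S=123.9525 payoff=25.7375 vs cont=26.0399 → 26.0399 [wait]  node(3,3) S=142.7586 payoff=6.9314 vs cont=11.9390 → 11.9390 [wait]  ⇒ S*(3)=107.6239
t_2: node(2,0) S=100.2848 payoff=49.4052 vs cont=49.0612 → 49.4052 [stop]  node(2,1) S=115.5000 payoff=34.1900 vs cont=34.0119 → 34.1900 [stop]  node(2,2) S=133.0237 payoff=16.6663 vs cont=18.9864 → 18.9864 [wait]  ⇒ S*(2)=115.5000
t_1: node(1,0) S=107.6239 payoff=42.0661 vs cont=41.7300 → 42.0661 [stop]  node(1,1) S=123.9525 payoff=25.7375 vs cont=26.5664 → 26.5664 [wait]  ⇒ S*(1)=107.6239
t_0: node(0,0) S=115.5000 payoff=34.1900 vs cont=34.2723 → 34.2723 [wait]  ⇒ S*(0)=-

price = 34.2723
boundary = - 107.6239 115.5000 107.6239 115.5000 123.9525 133.0237
tree:
34.2723
42.0661 26.5664
49.4052 34.1900 18.9864
56.2438 42.0661 26.0399 11.9390
62.6161 49.4052 34.1900 17.9220 5.9359
68.5538 56.2438 42.0661 25.7375 10.0944 1.7491
74.0866 62.6161 49.4052 34.1900 16.6663 3.4819 0.0000
79.2421 68.5538 56.2438 42.0661 25.7375 6.9314 0.0000 0.0000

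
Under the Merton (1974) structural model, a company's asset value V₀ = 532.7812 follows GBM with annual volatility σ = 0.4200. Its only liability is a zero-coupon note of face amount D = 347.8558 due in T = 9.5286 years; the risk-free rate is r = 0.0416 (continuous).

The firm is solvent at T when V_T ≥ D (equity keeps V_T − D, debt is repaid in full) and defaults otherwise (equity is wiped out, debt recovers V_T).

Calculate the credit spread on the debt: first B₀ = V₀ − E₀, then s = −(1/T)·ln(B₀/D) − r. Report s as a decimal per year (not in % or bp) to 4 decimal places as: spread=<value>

Apply the equity-as-call identities (strike 347.8558, horizon 9.5286 years):
d₁ = [ln(V₀/D) + (r + σ²/2)T] / (σ√T)
   = [ln(532.7812/347.8558) + (0.0416 + 0.5·0.4200²)·9.5286] / (0.4200·√9.5286)
   = [0.426323 + 1.236812] / 1.296474 = 1.282814
d₂ = d₁ − σ√T = 1.282814 − 1.296474 = -0.013660
N(d₁) = 0.900221,  N(d₂) = 0.494551,  e^(−rT) = 0.672744
E₀ = V₀·N(d₁) − D·e^(−rT)·N(d₂)
   = 532.7812·0.900221 − 347.8558·0.672744·0.494551 = 363.887259
B₀ = V₀ − E₀ = 532.7812 − 363.887259 = 168.893941
spread = −(1/T)·ln(B₀/D) − r = −(1/9.5286)·ln(168.893941/347.8558) − 0.0416 = 0.03422615

spread=0.0342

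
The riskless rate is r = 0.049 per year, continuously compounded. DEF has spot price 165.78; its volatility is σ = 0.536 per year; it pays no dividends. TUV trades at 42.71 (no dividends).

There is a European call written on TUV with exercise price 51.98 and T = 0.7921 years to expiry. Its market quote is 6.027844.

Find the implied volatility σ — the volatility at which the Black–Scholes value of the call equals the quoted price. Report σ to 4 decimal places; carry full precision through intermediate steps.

At σ = 0.5672 the Black–Scholes value reproduces the quote:
σ√T = 0.5672·√0.7921 = 0.504808
d₁ = (ln(S/K) + (r+σ²/2)T) / (σ√T) = (ln(42.71/51.98) + (0.049+0.5672²/2)·0.7921) / 0.504808 = (-0.196426 + 0.166228) / 0.504808 = -0.059820
d₂ = d₁ − σ√T = -0.059820 − 0.504808 = -0.564628
e^{−rT} = 0.961931
N(d₁) = 0.476150,  N(d₂) = 0.286163
V = S·N(d₁) − K·e^{−rT}·N(d₂) = 20.336349 − 14.308506 = 6.027844 (matching the quote); vega is positive throughout, so no other σ reproduces this price

sigma = 0.5672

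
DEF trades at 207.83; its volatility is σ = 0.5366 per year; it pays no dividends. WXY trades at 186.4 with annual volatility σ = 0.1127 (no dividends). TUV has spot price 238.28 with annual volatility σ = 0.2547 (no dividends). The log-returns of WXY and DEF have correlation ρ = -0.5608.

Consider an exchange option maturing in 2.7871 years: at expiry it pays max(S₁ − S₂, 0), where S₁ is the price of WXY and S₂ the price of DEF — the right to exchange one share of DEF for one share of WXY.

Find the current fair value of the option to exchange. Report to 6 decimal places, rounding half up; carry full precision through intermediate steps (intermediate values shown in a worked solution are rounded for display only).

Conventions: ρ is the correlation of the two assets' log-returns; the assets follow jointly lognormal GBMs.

exchange price = 66.096234

σ_eff = √(σ₁² + σ₂² − 2ρσ₁σ₂) = √(0.1127² + 0.5366² − 2·-0.5608·0.1127·0.5366) = 0.607017
d₁ = (ln(S₁/S₂) + (q₂ − q₁ + σ_eff²/2)T) / (σ_eff√T) = (ln(186.4/207.83) + (0.0 − 0.0 + 0.184235)·2.7871) / 1.013391 = 0.399308
d₂ = d₁ − σ_eff√T = 0.399308 − 1.013391 = -0.614083
N(d₁) = 0.655167,  N(d₂) = 0.269580
V = S₁·e^{−q₁T}·N(d₁) − S₂·e^{−q₂T}·N(d₂) = 122.123098 − 56.026864 = 66.096234
Key observation: no risk-free rate is needed — with the second asset as numeraire the exchange option is a call on the ratio S₁/S₂, and r cancels out of the value.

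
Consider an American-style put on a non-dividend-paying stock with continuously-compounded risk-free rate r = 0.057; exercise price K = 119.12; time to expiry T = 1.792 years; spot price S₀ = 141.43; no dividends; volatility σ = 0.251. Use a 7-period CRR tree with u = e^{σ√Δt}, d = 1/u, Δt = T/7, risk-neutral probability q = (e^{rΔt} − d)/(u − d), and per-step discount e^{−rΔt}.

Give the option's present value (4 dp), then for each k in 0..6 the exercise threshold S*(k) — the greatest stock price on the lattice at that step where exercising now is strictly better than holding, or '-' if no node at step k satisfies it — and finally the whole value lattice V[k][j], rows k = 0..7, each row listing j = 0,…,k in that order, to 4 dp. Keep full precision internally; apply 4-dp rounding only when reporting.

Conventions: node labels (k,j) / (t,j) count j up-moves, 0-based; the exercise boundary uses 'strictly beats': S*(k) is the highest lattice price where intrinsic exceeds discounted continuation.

Δt=0.25600  u=1.13541  d=0.88074  q=0.52601  discount=0.98551
step 7 (expiry): payoffs max(K−S,0) = 60.9817 44.1701 22.4973 0.0000 0.0000 0.0000 0.0000 0.0000
step 6: (k=6,j=0): S=66.0111, K−S=53.1089, hold=51.3834 ⇒ V=53.1089 exercise | (k=6,j=1): S=85.0991, K−S=34.0209, hold=32.2953 ⇒ V=34.0209 exercise | (k=6,j=2): S=109.7067, K−S=9.4133, hold=10.5090 ⇒ V=10.5090 continue | (k=6,j=3): S=141.4300, K−S=0.0000, hold=0.0000 ⇒ V=0.0000 continue | (k=6,j=4): S=182.3265, K−S=0.0000, hold=0.0000 ⇒ V=0.0000 continue | (k=6,j=5): S=235.0488, K−S=0.0000, hold=0.0000 ⇒ V=0.0000 continue | (k=6,j=6): S=303.0165, K−S=0.0000, hold=0.0000 ⇒ V=0.0000 continue  boundary S*=85.0991
step 5: (k=5,j=0): S=74.9499, K−S=44.1701, hold=42.4445 ⇒ V=44.1701 exercise | (k=5,j=1): S=96.6227, K−S=22.4973, hold=21.3398 ⇒ V=22.4973 exercise | (k=5,j=2): S=124.5625, K−S=0.0000, hold=4.9090 ⇒ V=4.9090 continue | (k=5,j=3): S=160.5816, K−S=0.0000, hold=0.0000 ⇒ V=0.0000 continue | (k=5,j=4): S=207.0160, K−S=0.0000, hold=0.0000 ⇒ V=0.0000 continue | (k=5,j=5): S=266.8776, K−S=0.0000, hold=0.0000 ⇒ V=0.0000 continue  boundary S*=96.6227
step 4: (k=4,j=0): S=85.0991, K−S=34.0209, hold=32.2953 ⇒ V=34.0209 exercise | (k=4,j=1): S=109.7067, K−S=9.4133, hold=13.0538 ⇒ V=13.0538 continue | (k=4,j=2): S=141.4300, K−S=0.0000, hold=2.2931 ⇒ V=2.2931 continue | (k=4,j=3): S=182.3265, K−S=0.0000, hold=0.0000 ⇒ V=0.0000 continue | (k=4,j=4): S=235.0488, K−S=0.0000, hold=0.0000 ⇒ V=0.0000 continue  boundary S*=85.0991
step 3: (k=3,j=0): S=96.6227, K−S=22.4973, hold=22.6590 ⇒ V=22.6590 continue | (k=3,j=1): S=124.5625, K−S=0.0000, hold=7.2865 ⇒ V=7.2865 continue | (k=3,j=2): S=160.5816, K−S=0.0000, hold=1.0712 ⇒ V=1.0712 continue | (k=3,j=3): S=207.0160, K−S=0.0000, hold=0.0000 ⇒ V=0.0000 continue  boundary S*=-
step 2: (k=2,j=0): S=109.7067, K−S=9.4133, hold=14.3618 ⇒ V=14.3618 continue | (k=2,j=1): S=141.4300, K−S=0.0000, hold=3.9590 ⇒ V=3.9590 continue | (k=2,j=2): S=182.3265, K−S=0.0000, hold=0.5004 ⇒ V=0.5004 continue  boundary S*=-
step 1: (k=1,j=0): S=124.5625, K−S=0.0000, hold=8.7610 ⇒ V=8.7610 continue | (k=1,j=1): S=160.5816, K−S=0.0000, hold=2.1087 ⇒ V=2.1087 continue  boundary S*=-
step 0: (k=0,j=0): S=141.4300, K−S=0.0000, hold=5.1856 ⇒ V=5.1856 continue  boundary S*=-

price = 5.1856
boundary = - - - - 85.0991 96.6227 85.0991
tree:
5.1856
8.7610 2.1087
14.3618 3.9590 0.5004
22.6590 7.2865 1.0712 0.0000
34.0209 13.0538 2.2931 0.0000 0.0000
44.1701 22.4973 4.9090 0.0000 0.0000 0.0000
53.1089 34.0209 10.5090 0.0000 0.0000 0.0000 0.0000
60.9817 44.1701 22.4973 0.0000 0.0000 0.0000 0.0000 0.0000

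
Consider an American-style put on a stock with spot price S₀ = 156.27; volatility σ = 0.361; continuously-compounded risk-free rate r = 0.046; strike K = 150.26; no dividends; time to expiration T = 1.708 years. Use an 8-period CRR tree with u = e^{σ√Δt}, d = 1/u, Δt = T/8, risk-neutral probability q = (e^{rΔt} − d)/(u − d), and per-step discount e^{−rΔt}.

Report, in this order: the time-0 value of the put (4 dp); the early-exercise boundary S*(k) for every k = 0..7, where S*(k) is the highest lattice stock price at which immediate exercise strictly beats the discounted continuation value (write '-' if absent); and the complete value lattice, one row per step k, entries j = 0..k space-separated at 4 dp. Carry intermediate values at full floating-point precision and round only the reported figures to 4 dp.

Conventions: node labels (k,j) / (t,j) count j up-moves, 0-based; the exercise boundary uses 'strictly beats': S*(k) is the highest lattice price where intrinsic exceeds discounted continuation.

Δt=0.21350, u=1.18152, d=0.84637, q=0.48784, disc=e^(-rΔt)=0.99023
k=8 terminal: V=max(K-S,0) → 109.1129 92.8188 70.0723 38.3184 0.0000 0.0000 0.0000 0.0000 0.0000
k=7: j=0 S=48.6163 intr=101.6437 cont=100.1753 V=101.6437[EX]; j=1 S=67.8681 intr=82.3919 cont=80.9234 V=82.3919[EX]; j=2 S=94.7435 intr=55.5165 cont=54.0480 V=55.5165[EX]; j=3 S=132.2616 intr=17.9984 cont=19.4332 V=19.4332[hold]; j=4 S=184.6365 intr=0.0000 cont=0.0000 V=0.0000[hold]; j=5 S=257.7518 intr=0.0000 cont=0.0000 V=0.0000[hold]; j=6 S=359.8203 intr=0.0000 cont=0.0000 V=0.0000[hold]; j=7 S=502.3075 intr=0.0000 cont=0.0000 V=0.0000[hold]  S*(7)=94.7435
k=6: j=0 S=57.4412 intr=92.8188 cont=91.3503 V=92.8188[EX]; j=1 S=80.1877 intr=70.0723 cont=68.6038 V=70.0723[EX]; j=2 S=111.9416 intr=38.3184 cont=37.5430 V=38.3184[EX]; j=3 S=156.2700 intr=0.0000 cont=9.8556 V=9.8556[hold]; j=4 S=218.1522 intr=0.0000 cont=0.0000 V=0.0000[hold]; j=5 S=304.5395 intr=0.0000 cont=0.0000 V=0.0000[hold]; j=6 S=425.1358 intr=0.0000 cont=0.0000 V=0.0000[hold]  S*(6)=111.9416
k=5: j=0 S=67.8681 intr=82.3919 cont=80.9234 V=82.3919[EX]; j=1 S=94.7435 intr=55.5165 cont=54.0480 V=55.5165[EX]; j=2 S=132.2616 intr=17.9984 cont=24.1942 V=24.1942[hold]; j=3 S=184.6365 intr=0.0000 cont=4.9983 V=4.9983[hold]; j=4 S=257.7518 intr=0.0000 cont=0.0000 V=0.0000[hold]; j=5 S=359.8203 intr=0.0000 cont=0.0000 V=0.0000[hold]  S*(5)=94.7435
k=4: j=0 S=80.1877 intr=70.0723 cont=68.6038 V=70.0723[EX]; j=1 S=111.9416 intr=38.3184 cont=39.8429 V=39.8429[hold]; j=2 S=156.2700 intr=0.0000 cont=14.6847 V=14.6847[hold]; j=3 S=218.1522 intr=0.0000 cont=2.5349 V=2.5349[hold]; j=4 S=304.5395 intr=0.0000 cont=0.0000 V=0.0000[hold]  S*(4)=80.1877
k=3: j=0 S=94.7435 intr=55.5165 cont=54.7845 V=55.5165[EX]; j=1 S=132.2616 intr=17.9984 cont=27.3002 V=27.3002[hold]; j=2 S=184.6365 intr=0.0000 cont=8.6719 V=8.6719[hold]; j=3 S=257.7518 intr=0.0000 cont=1.2856 V=1.2856[hold]  S*(3)=94.7435
k=2: j=0 S=111.9416 intr=38.3184 cont=41.3434 V=41.3434[hold]; j=1 S=156.2700 intr=0.0000 cont=18.0346 V=18.0346[hold]; j=2 S=218.1522 intr=0.0000 cont=5.0190 V=5.0190[hold]  S*(2)=-
k=1: j=0 S=132.2616 intr=17.9984 cont=29.6794 V=29.6794[hold]; j=1 S=184.6365 intr=0.0000 cont=11.5708 V=11.5708[hold]  S*(1)=-
k=0: j=0 S=156.2700 intr=0.0000 cont=20.6416 V=20.6416[hold]  S*(0)=-

price = 20.6416
boundary = - - - 94.7435 80.1877 94.7435 111.9416 94.7435
tree:
20.6416
29.6794 11.5708
41.3434 18.0346 5.0190
55.5165 27.3002 8.6719 1.2856
70.0723 39.8429 14.6847 2.5349 0.0000
82.3919 55.5165 24.1942 4.9983 0.0000 0.0000
92.8188 70.0723 38.3184 9.8556 0.0000 0.0000 0.0000
101.6437 82.3919 55.5165 19.4332 0.0000 0.0000 0.0000 0.0000
109.1129 92.8188 70.0723 38.3184 0.0000 0.0000 0.0000 0.0000 0.0000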